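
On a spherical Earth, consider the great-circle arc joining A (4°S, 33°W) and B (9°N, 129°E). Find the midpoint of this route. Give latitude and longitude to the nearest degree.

Convert each endpoint to a unit vector on the sphere (x = cos φ cos λ, y = cos φ sin λ, z = sin φ).
The central angle between the endpoints is δ = arccos(p₁·p₂) ≈ 2.818 rad (161.4°).
Interpolate at f = 1/2 with slerp weights a = sin((1−f)δ)/sin δ ≈ 3.100, b = sin(fδ)/sin δ ≈ 3.100.
p = a·p₁ + b·p₂ ≈ (0.667, 0.695, 0.269); φ = arcsin(p_z) ≈ 15.59°, λ = atan2(p_y, p_x) ≈ 46.20°.

≈ (16°N, 46°E)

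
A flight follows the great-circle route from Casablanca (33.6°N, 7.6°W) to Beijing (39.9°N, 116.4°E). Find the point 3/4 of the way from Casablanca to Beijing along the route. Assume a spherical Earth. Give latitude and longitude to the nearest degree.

Write both endpoints as unit vectors p₁, p₂ with components (cos φ cos λ, cos φ sin λ, sin φ).
The central angle between the endpoints is δ = arccos(p₁·p₂) ≈ 1.573 rad (90.1°).
Interpolate at f = 3/4 with slerp weights a = sin((1−f)δ)/sin δ ≈ 0.383, b = sin(fδ)/sin δ ≈ 0.925.
p = a·p₁ + b·p₂ ≈ (0.001, 0.593, 0.805); φ = arcsin(p_z) ≈ 53.62°, λ = atan2(p_y, p_x) ≈ 89.90°.

≈ 54°N, 90°E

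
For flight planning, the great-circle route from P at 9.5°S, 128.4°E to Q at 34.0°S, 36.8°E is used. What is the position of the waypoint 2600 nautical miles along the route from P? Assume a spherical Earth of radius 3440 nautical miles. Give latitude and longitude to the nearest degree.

From cos δ = sin φ₁ sin φ₂ + cos φ₁ cos φ₂ cos Δλ, the central angle is δ ≈ 1.501 rad (86.0°). The total great-circle distance is δ·R ≈ 1.501 × 3440 ≈ 5164 nmi, so the target fraction is f = 2600/5164 ≈ 0.503.
Interpolate at f ≈ 0.503 with slerp weights a = sin((1−f)δ)/sin δ ≈ 0.680, b = sin(fδ)/sin δ ≈ 0.688.
p = a·p₁ + b·p₂ ≈ (0.040, 0.867, -0.497); φ = arcsin(p_z) ≈ -29.78°, λ = atan2(p_y, p_x) ≈ 87.37°.

≈ 30°S, 87°E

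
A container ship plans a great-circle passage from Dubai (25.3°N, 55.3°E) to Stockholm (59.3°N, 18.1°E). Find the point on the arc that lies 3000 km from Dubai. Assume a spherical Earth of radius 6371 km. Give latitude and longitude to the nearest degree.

Write both endpoints as unit vectors p₁, p₂ with components (cos φ cos λ, cos φ sin λ, sin φ).
The central angle between the endpoints is δ = arccos(p₁·p₂) ≈ 0.745 rad (42.7°). The total great-circle distance is δ·R ≈ 0.745 × 6371 ≈ 4746 km, so the target fraction is f = 3000/4746 ≈ 0.632.
Interpolate at f ≈ 0.632 with slerp weights a = sin((1−f)δ)/sin δ ≈ 0.399, b = sin(fδ)/sin δ ≈ 0.669.
p = a·p₁ + b·p₂ ≈ (0.530, 0.403, 0.746); φ = arcsin(p_z) ≈ 48.25°, λ = atan2(p_y, p_x) ≈ 37.23°.

≈ (48°N, 37°E)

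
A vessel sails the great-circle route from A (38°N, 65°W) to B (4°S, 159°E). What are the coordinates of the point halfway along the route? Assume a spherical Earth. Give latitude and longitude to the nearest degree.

Write both endpoints as unit vectors p₁, p₂ with components (cos φ cos λ, cos φ sin λ, sin φ).
The central angle between the endpoints is δ = arccos(p₁·p₂) ≈ 2.225 rad (127.5°).
Interpolate at f = 1/2 with slerp weights a = sin((1−f)δ)/sin δ ≈ 1.130, b = sin(fδ)/sin δ ≈ 1.130.
p = a·p₁ + b·p₂ ≈ (-0.676, -0.403, 0.617); φ = arcsin(p_z) ≈ 38.09°, λ = atan2(p_y, p_x) ≈ -149.20°.

≈ (38°N, 149°W)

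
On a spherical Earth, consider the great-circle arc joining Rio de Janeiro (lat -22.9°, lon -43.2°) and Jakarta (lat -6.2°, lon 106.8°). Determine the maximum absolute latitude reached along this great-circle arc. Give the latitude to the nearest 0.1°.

The great circle lies in the plane with unit normal n̂ = (p₁ × p₂)/|p₁ × p₂|.
Here n̂_z ≈ +0.694; the vertex latitude is φ_max = arccos|n̂_z| ≈ 46.1°.
Check via Clairaut: cos φ_max = |cos φ₁| · sin C = cos(22.9°)·sin(131.2°) ≈ 0.694, again giving ≈ 46.1°.

≈ -46.1°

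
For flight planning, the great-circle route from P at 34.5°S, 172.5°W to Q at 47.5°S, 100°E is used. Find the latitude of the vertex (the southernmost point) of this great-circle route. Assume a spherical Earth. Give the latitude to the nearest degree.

The great circle lies in the plane with unit normal n̂ = (p₁ × p₂)/|p₁ × p₂|.
Here n̂_z ≈ -0.620; the vertex latitude is φ_max = arccos|n̂_z| ≈ 51.7°.
Check via Clairaut: cos φ_max = |cos φ₁| · sin C = cos(34.5°)·sin(131.2°) ≈ 0.620, again giving ≈ 51.7°.

≈ 52°S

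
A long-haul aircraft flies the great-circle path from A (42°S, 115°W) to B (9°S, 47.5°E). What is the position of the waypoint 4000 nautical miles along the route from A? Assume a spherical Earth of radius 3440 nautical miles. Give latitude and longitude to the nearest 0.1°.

≈ (64.1°S, 14.1°E)

Write both endpoints as unit vectors p₁, p₂ with components (cos φ cos λ, cos φ sin λ, sin φ).
The central angle between the endpoints is δ = arccos(p₁·p₂) ≈ 2.208 rad (126.5°). The total great-circle distance is δ·R ≈ 2.208 × 3440 ≈ 7597 nmi, so the target fraction is f = 4000/7597 ≈ 0.527.
Interpolate at f ≈ 0.527 with slerp weights a = sin((1−f)δ)/sin δ ≈ 1.077, b = sin(fδ)/sin δ ≈ 1.142.
p = a·p₁ + b·p₂ ≈ (0.424, 0.107, -0.899); φ = arcsin(p_z) ≈ -64.07°, λ = atan2(p_y, p_x) ≈ 14.11°.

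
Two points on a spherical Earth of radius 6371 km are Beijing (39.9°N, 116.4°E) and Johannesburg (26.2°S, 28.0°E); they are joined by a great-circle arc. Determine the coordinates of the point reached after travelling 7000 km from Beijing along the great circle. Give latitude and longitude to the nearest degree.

≈ 2°N, 60°E

From cos δ = sin φ₁ sin φ₂ + cos φ₁ cos φ₂ cos Δλ, the central angle is δ ≈ 1.838 rad (105.3°). The total great-circle distance is δ·R ≈ 1.838 × 6371 ≈ 11710 km, so the target fraction is f = 7000/11710 ≈ 0.598.
Interpolate at f ≈ 0.598 with slerp weights a = sin((1−f)δ)/sin δ ≈ 0.698, b = sin(fδ)/sin δ ≈ 0.923.
p = a·p₁ + b·p₂ ≈ (0.493, 0.869, 0.040); φ = arcsin(p_z) ≈ 2.31°, λ = atan2(p_y, p_x) ≈ 60.42°.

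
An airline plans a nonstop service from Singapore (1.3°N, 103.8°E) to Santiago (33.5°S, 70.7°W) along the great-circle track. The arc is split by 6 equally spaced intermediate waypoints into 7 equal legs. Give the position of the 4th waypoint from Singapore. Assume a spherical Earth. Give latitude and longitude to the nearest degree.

≈ (79°S, 54°E)

The haversine formula gives a central angle δ ≈ 2.572 rad (147.4°) between the endpoints.
Interpolate at f = 4/7 with slerp weights a = sin((1−f)δ)/sin δ ≈ 1.656, b = sin(fδ)/sin δ ≈ 1.846.
p = a·p₁ + b·p₂ ≈ (0.114, 0.155, -0.981); φ = arcsin(p_z) ≈ -78.93°, λ = atan2(p_y, p_x) ≈ 53.61°.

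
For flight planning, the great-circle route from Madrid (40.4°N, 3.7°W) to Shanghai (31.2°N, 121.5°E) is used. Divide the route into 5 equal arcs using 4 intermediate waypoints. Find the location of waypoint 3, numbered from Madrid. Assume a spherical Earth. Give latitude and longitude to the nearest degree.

≈ (55°N, 81°E)

Write both endpoints as unit vectors p₁, p₂ with components (cos φ cos λ, cos φ sin λ, sin φ).
The central angle between the endpoints is δ = arccos(p₁·p₂) ≈ 1.611 rad (92.3°).
Interpolate at f = 3/5 with slerp weights a = sin((1−f)δ)/sin δ ≈ 0.601, b = sin(fδ)/sin δ ≈ 0.823.
p = a·p₁ + b·p₂ ≈ (0.089, 0.571, 0.816); φ = arcsin(p_z) ≈ 54.70°, λ = atan2(p_y, p_x) ≈ 81.17°.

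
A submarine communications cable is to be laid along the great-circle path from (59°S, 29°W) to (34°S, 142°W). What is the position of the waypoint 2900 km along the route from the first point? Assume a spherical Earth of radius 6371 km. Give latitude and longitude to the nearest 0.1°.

The haversine formula gives a central angle δ ≈ 1.253 rad (71.8°) between the endpoints. The total great-circle distance is δ·R ≈ 1.253 × 6371 ≈ 7983 km, so the target fraction is f = 2900/7983 ≈ 0.363.
Interpolate at f ≈ 0.363 with slerp weights a = sin((1−f)δ)/sin δ ≈ 0.754, b = sin(fδ)/sin δ ≈ 0.463.
p = a·p₁ + b·p₂ ≈ (0.037, -0.424, -0.905); φ = arcsin(p_z) ≈ -64.79°, λ = atan2(p_y, p_x) ≈ -85.00°.

≈ (64.8°S, 85.0°W)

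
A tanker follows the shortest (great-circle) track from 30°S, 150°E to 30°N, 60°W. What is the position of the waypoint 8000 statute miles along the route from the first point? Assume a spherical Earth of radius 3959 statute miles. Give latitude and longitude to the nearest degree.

≈ 19°N, 100°W

From cos δ = sin φ₁ sin φ₂ + cos φ₁ cos φ₂ cos Δλ, the central angle is δ ≈ 2.689 rad (154.1°). The total great-circle distance is δ·R ≈ 2.689 × 3959 ≈ 10648 mi, so the target fraction is f = 8000/10648 ≈ 0.751.
Interpolate at f ≈ 0.751 with slerp weights a = sin((1−f)δ)/sin δ ≈ 1.419, b = sin(fδ)/sin δ ≈ 2.061.
p = a·p₁ + b·p₂ ≈ (-0.172, -0.931, 0.321); φ = arcsin(p_z) ≈ 18.72°, λ = atan2(p_y, p_x) ≈ -100.46°.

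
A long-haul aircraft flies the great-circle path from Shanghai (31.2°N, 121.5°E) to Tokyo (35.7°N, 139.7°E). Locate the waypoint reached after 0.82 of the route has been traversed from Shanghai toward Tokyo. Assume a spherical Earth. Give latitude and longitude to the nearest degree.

Convert each endpoint to a unit vector on the sphere (x = cos φ cos λ, y = cos φ sin λ, z = sin φ).
The central angle between the endpoints is δ = arccos(p₁·p₂) ≈ 0.276 rad (15.8°).
Interpolate at f = 0.82 with slerp weights a = sin((1−f)δ)/sin δ ≈ 0.182, b = sin(fδ)/sin δ ≈ 0.823.
p = a·p₁ + b·p₂ ≈ (-0.591, 0.565, 0.575); φ = arcsin(p_z) ≈ 35.09°, λ = atan2(p_y, p_x) ≈ 136.29°.

≈ (35°N, 136°E)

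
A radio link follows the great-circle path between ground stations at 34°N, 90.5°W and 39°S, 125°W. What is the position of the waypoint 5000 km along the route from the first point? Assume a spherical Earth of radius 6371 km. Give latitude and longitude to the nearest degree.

From cos δ = sin φ₁ sin φ₂ + cos φ₁ cos φ₂ cos Δλ, the central angle is δ ≈ 1.391 rad (79.7°). The total great-circle distance is δ·R ≈ 1.391 × 6371 ≈ 8861 km, so the target fraction is f = 5000/8861 ≈ 0.564.
Interpolate at f ≈ 0.564 with slerp weights a = sin((1−f)δ)/sin δ ≈ 0.579, b = sin(fδ)/sin δ ≈ 0.718.
p = a·p₁ + b·p₂ ≈ (-0.324, -0.937, -0.128); φ = arcsin(p_z) ≈ -7.37°, λ = atan2(p_y, p_x) ≈ -109.09°.

≈ 7°S, 109°W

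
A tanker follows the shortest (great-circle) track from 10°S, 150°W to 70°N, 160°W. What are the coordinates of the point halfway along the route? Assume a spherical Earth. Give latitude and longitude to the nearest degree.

Write both endpoints as unit vectors p₁, p₂ with components (cos φ cos λ, cos φ sin λ, sin φ).
The central angle between the endpoints is δ = arccos(p₁·p₂) ≈ 1.401 rad (80.3°).
Interpolate at f = 1/2 with slerp weights a = sin((1−f)δ)/sin δ ≈ 0.654, b = sin(fδ)/sin δ ≈ 0.654.
p = a·p₁ + b·p₂ ≈ (-0.768, -0.399, 0.501); φ = arcsin(p_z) ≈ 30.07°, λ = atan2(p_y, p_x) ≈ -152.57°.

≈ 30°N, 153°W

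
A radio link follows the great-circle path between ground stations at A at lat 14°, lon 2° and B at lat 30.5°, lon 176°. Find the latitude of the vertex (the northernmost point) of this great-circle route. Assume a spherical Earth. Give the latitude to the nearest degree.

≈ 83°

The great circle lies in the plane with unit normal n̂ = (p₁ × p₂)/|p₁ × p₂|.
Here n̂_z ≈ +0.124; the vertex latitude is φ_max = arccos|n̂_z| ≈ 82.9°.
Check via Clairaut: cos φ_max = |cos φ₁| · sin C = cos(14.0°)·sin(7.3°) ≈ 0.124, again giving ≈ 82.9°.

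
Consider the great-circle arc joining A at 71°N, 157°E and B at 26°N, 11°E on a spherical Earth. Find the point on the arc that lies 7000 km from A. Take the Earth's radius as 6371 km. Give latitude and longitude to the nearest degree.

Write both endpoints as unit vectors p₁, p₂ with components (cos φ cos λ, cos φ sin λ, sin φ).
The central angle between the endpoints is δ = arccos(p₁·p₂) ≈ 1.398 rad (80.1°). The total great-circle distance is δ·R ≈ 1.398 × 6371 ≈ 8907 km, so the target fraction is f = 7000/8907 ≈ 0.786.
Interpolate at f ≈ 0.786 with slerp weights a = sin((1−f)δ)/sin δ ≈ 0.299, b = sin(fδ)/sin δ ≈ 0.904.
p = a·p₁ + b·p₂ ≈ (0.708, 0.193, 0.679); φ = arcsin(p_z) ≈ 42.79°, λ = atan2(p_y, p_x) ≈ 15.26°.

≈ 43°N, 15°E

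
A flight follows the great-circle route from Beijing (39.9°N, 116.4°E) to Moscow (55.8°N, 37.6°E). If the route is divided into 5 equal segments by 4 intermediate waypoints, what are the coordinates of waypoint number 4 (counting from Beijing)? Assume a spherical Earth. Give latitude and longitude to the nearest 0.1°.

≈ 57.6°N, 56.4°E

Write both endpoints as unit vectors p₁, p₂ with components (cos φ cos λ, cos φ sin λ, sin φ).
The central angle between the endpoints is δ = arccos(p₁·p₂) ≈ 0.909 rad (52.1°).
Interpolate at f = 4/5 with slerp weights a = sin((1−f)δ)/sin δ ≈ 0.229, b = sin(fδ)/sin δ ≈ 0.843.
p = a·p₁ + b·p₂ ≈ (0.297, 0.447, 0.844); φ = arcsin(p_z) ≈ 57.57°, λ = atan2(p_y, p_x) ≈ 56.36°.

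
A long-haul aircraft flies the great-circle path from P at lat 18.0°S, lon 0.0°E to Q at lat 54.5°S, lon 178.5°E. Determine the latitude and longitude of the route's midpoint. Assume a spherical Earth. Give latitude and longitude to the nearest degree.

≈ lat 72°S, lon 2°E

The haversine formula gives a central angle δ ≈ 1.876 rad (107.5°) between the endpoints.
Interpolate at f = 1/2 with slerp weights a = sin((1−f)δ)/sin δ ≈ 0.845, b = sin(fδ)/sin δ ≈ 0.845.
p = a·p₁ + b·p₂ ≈ (0.313, 0.013, -0.950); φ = arcsin(p_z) ≈ -71.73°, λ = atan2(p_y, p_x) ≈ 2.35°.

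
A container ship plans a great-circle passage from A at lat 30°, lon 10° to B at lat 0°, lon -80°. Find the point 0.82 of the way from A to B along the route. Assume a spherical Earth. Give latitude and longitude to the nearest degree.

Write both endpoints as unit vectors p₁, p₂ with components (cos φ cos λ, cos φ sin λ, sin φ).
The central angle between the endpoints is δ = arccos(p₁·p₂) ≈ 1.571 rad (90.0°).
Interpolate at f = 0.82 with slerp weights a = sin((1−f)δ)/sin δ ≈ 0.279, b = sin(fδ)/sin δ ≈ 0.960.
p = a·p₁ + b·p₂ ≈ (0.405, -0.904, 0.139); φ = arcsin(p_z) ≈ 8.02°, λ = atan2(p_y, p_x) ≈ -65.88°.

≈ lat 8°, lon -66°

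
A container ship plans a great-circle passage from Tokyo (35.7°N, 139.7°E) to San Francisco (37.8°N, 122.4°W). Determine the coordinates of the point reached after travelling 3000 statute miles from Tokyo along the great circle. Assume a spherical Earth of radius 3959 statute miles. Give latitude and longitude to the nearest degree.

≈ 49°N, 163°W

From cos δ = sin φ₁ sin φ₂ + cos φ₁ cos φ₂ cos Δλ, the central angle is δ ≈ 1.298 rad (74.4°). The total great-circle distance is δ·R ≈ 1.298 × 3959 ≈ 5139 mi, so the target fraction is f = 3000/5139 ≈ 0.584.
Interpolate at f ≈ 0.584 with slerp weights a = sin((1−f)δ)/sin δ ≈ 0.534, b = sin(fδ)/sin δ ≈ 0.714.
p = a·p₁ + b·p₂ ≈ (-0.633, -0.196, 0.749); φ = arcsin(p_z) ≈ 48.51°, λ = atan2(p_y, p_x) ≈ -162.82°.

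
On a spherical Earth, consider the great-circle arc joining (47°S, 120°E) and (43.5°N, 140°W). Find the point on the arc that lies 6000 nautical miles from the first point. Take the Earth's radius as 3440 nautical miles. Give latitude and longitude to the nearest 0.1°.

Convert each endpoint to a unit vector on the sphere (x = cos φ cos λ, y = cos φ sin λ, z = sin φ).
The central angle between the endpoints is δ = arccos(p₁·p₂) ≈ 2.201 rad (126.1°). The total great-circle distance is δ·R ≈ 2.201 × 3440 ≈ 7572 nmi, so the target fraction is f = 6000/7572 ≈ 0.792.
Interpolate at f ≈ 0.792 with slerp weights a = sin((1−f)δ)/sin δ ≈ 0.546, b = sin(fδ)/sin δ ≈ 1.219.
p = a·p₁ + b·p₂ ≈ (-0.864, -0.246, 0.440); φ = arcsin(p_z) ≈ 26.10°, λ = atan2(p_y, p_x) ≈ -164.10°.

≈ (26.1°N, 164.1°W)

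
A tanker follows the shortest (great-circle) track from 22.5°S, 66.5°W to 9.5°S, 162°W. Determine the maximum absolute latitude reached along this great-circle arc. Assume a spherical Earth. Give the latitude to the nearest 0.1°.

≈ 24.9°S

The great circle lies in the plane with unit normal n̂ = (p₁ × p₂)/|p₁ × p₂|.
Here n̂_z ≈ -0.907; the vertex latitude is φ_max = arccos|n̂_z| ≈ 24.9°.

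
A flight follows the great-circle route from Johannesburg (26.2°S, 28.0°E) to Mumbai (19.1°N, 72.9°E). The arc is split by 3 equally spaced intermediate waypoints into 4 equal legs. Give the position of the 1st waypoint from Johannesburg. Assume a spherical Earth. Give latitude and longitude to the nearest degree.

≈ (15°S, 40°E)

Write both endpoints as unit vectors p₁, p₂ with components (cos φ cos λ, cos φ sin λ, sin φ).
The central angle between the endpoints is δ = arccos(p₁·p₂) ≈ 1.097 rad (62.9°).
Interpolate at f = 1/4 with slerp weights a = sin((1−f)δ)/sin δ ≈ 0.824, b = sin(fδ)/sin δ ≈ 0.304.
p = a·p₁ + b·p₂ ≈ (0.737, 0.622, -0.264); φ = arcsin(p_z) ≈ -15.31°, λ = atan2(p_y, p_x) ≈ 40.15°.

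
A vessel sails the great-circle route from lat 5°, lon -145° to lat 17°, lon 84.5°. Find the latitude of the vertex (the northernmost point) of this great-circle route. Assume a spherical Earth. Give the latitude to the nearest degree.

The great circle lies in the plane with unit normal n̂ = (p₁ × p₂)/|p₁ × p₂|.
Here n̂_z ≈ -0.900; the vertex latitude is φ_max = arccos|n̂_z| ≈ 25.9°.
Check via Clairaut: cos φ_max = |cos φ₁| · sin C = cos(5.0°)·sin(64.6°) ≈ 0.900, again giving ≈ 25.9°.

≈ 26°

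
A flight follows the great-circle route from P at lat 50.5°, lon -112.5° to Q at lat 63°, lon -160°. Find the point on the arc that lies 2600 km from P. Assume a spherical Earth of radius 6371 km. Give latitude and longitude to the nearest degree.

≈ lat 62°, lon -150°

Convert each endpoint to a unit vector on the sphere (x = cos φ cos λ, y = cos φ sin λ, z = sin φ).
The central angle between the endpoints is δ = arccos(p₁·p₂) ≈ 0.489 rad (28.0°). The total great-circle distance is δ·R ≈ 0.489 × 6371 ≈ 3118 km, so the target fraction is f = 2600/3118 ≈ 0.834.
Interpolate at f ≈ 0.834 with slerp weights a = sin((1−f)δ)/sin δ ≈ 0.173, b = sin(fδ)/sin δ ≈ 0.844.
p = a·p₁ + b·p₂ ≈ (-0.402, -0.233, 0.886); φ = arcsin(p_z) ≈ 62.31°, λ = atan2(p_y, p_x) ≈ -149.96°.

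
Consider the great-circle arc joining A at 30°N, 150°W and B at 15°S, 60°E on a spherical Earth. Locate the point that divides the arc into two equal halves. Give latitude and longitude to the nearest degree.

≈ 26°N, 123°E

Convert each endpoint to a unit vector on the sphere (x = cos φ cos λ, y = cos φ sin λ, z = sin φ).
The central angle between the endpoints is δ = arccos(p₁·p₂) ≈ 2.594 rad (148.6°).
Interpolate at f = 1/2 with slerp weights a = sin((1−f)δ)/sin δ ≈ 1.850, b = sin(fδ)/sin δ ≈ 1.850.
p = a·p₁ + b·p₂ ≈ (-0.494, 0.746, 0.446); φ = arcsin(p_z) ≈ 26.49°, λ = atan2(p_y, p_x) ≈ 123.50°.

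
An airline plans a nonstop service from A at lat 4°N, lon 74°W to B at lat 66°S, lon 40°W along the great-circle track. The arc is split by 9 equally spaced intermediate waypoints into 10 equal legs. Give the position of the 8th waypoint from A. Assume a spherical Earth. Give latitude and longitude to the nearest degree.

≈ lat 53°S, lon 54°W

From cos δ = sin φ₁ sin φ₂ + cos φ₁ cos φ₂ cos Δλ, the central angle is δ ≈ 1.295 rad (74.2°).
Interpolate at f = 8/10 with slerp weights a = sin((1−f)δ)/sin δ ≈ 0.266, b = sin(fδ)/sin δ ≈ 0.894.
p = a·p₁ + b·p₂ ≈ (0.352, -0.489, -0.798); φ = arcsin(p_z) ≈ -52.96°, λ = atan2(p_y, p_x) ≈ -54.27°.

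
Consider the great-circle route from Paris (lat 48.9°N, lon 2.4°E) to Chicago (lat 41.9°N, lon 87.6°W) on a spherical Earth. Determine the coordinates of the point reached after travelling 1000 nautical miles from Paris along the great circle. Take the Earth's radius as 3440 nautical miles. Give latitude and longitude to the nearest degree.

The haversine formula gives a central angle δ ≈ 1.043 rad (59.8°) between the endpoints. The total great-circle distance is δ·R ≈ 1.043 × 3440 ≈ 3589 nmi, so the target fraction is f = 1000/3589 ≈ 0.279.
Interpolate at f ≈ 0.279 with slerp weights a = sin((1−f)δ)/sin δ ≈ 0.791, b = sin(fδ)/sin δ ≈ 0.332.
p = a·p₁ + b·p₂ ≈ (0.530, -0.225, 0.818); φ = arcsin(p_z) ≈ 54.85°, λ = atan2(p_y, p_x) ≈ -22.99°.

≈ lat 55°N, lon 23°W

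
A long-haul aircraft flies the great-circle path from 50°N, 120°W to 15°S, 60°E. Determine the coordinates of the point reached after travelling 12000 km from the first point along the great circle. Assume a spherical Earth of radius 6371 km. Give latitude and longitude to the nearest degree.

Write both endpoints as unit vectors p₁, p₂ with components (cos φ cos λ, cos φ sin λ, sin φ).
The central angle between the endpoints is δ = arccos(p₁·p₂) ≈ 2.531 rad (145.0°). The total great-circle distance is δ·R ≈ 2.531 × 6371 ≈ 16123 km, so the target fraction is f = 12000/16123 ≈ 0.744.
Interpolate at f ≈ 0.744 with slerp weights a = sin((1−f)δ)/sin δ ≈ 1.051, b = sin(fδ)/sin δ ≈ 1.659.
p = a·p₁ + b·p₂ ≈ (0.463, 0.803, 0.376); φ = arcsin(p_z) ≈ 22.08°, λ = atan2(p_y, p_x) ≈ 60.00°.

≈ 22°N, 60°E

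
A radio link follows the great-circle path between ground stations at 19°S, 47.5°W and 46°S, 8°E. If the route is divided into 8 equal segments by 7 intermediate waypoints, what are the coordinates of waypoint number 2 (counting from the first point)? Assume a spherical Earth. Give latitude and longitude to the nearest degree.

Convert each endpoint to a unit vector on the sphere (x = cos φ cos λ, y = cos φ sin λ, z = sin φ).
The central angle between the endpoints is δ = arccos(p₁·p₂) ≈ 0.920 rad (52.7°).
Interpolate at f = 2/8 with slerp weights a = sin((1−f)δ)/sin δ ≈ 0.800, b = sin(fδ)/sin δ ≈ 0.287.
p = a·p₁ + b·p₂ ≈ (0.708, -0.530, -0.467); φ = arcsin(p_z) ≈ -27.81°, λ = atan2(p_y, p_x) ≈ -36.81°.

≈ 28°S, 37°W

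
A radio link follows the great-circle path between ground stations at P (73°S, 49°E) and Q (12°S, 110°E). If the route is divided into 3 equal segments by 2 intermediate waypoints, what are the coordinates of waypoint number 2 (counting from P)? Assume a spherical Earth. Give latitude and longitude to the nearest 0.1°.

Write both endpoints as unit vectors p₁, p₂ with components (cos φ cos λ, cos φ sin λ, sin φ).
The central angle between the endpoints is δ = arccos(p₁·p₂) ≈ 1.227 rad (70.3°).
Interpolate at f = 2/3 with slerp weights a = sin((1−f)δ)/sin δ ≈ 0.422, b = sin(fδ)/sin δ ≈ 0.775.
p = a·p₁ + b·p₂ ≈ (-0.178, 0.806, -0.565); φ = arcsin(p_z) ≈ -34.40°, λ = atan2(p_y, p_x) ≈ 102.48°.

≈ (34.4°S, 102.5°E)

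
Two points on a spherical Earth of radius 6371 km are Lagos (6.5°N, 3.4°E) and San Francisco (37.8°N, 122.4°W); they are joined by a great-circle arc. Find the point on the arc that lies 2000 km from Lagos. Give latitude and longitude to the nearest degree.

≈ (19°N, 10°W)

Write both endpoints as unit vectors p₁, p₂ with components (cos φ cos λ, cos φ sin λ, sin φ).
The central angle between the endpoints is δ = arccos(p₁·p₂) ≈ 1.971 rad (112.9°). The total great-circle distance is δ·R ≈ 1.971 × 6371 ≈ 12559 km, so the target fraction is f = 2000/12559 ≈ 0.159.
Interpolate at f ≈ 0.159 with slerp weights a = sin((1−f)δ)/sin δ ≈ 1.082, b = sin(fδ)/sin δ ≈ 0.335.
p = a·p₁ + b·p₂ ≈ (0.931, -0.160, 0.328); φ = arcsin(p_z) ≈ 19.15°, λ = atan2(p_y, p_x) ≈ -9.75°.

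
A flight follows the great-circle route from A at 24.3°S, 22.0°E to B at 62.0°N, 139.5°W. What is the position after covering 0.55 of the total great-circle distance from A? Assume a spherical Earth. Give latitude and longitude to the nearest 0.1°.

Convert each endpoint to a unit vector on the sphere (x = cos φ cos λ, y = cos φ sin λ, z = sin φ).
The central angle between the endpoints is δ = arccos(p₁·p₂) ≈ 2.448 rad (140.3°).
Interpolate at f = 0.55 with slerp weights a = sin((1−f)δ)/sin δ ≈ 1.396, b = sin(fδ)/sin δ ≈ 1.525.
p = a·p₁ + b·p₂ ≈ (0.635, 0.011, 0.773); φ = arcsin(p_z) ≈ 50.59°, λ = atan2(p_y, p_x) ≈ 1.03°.

≈ 50.6°N, 1.0°E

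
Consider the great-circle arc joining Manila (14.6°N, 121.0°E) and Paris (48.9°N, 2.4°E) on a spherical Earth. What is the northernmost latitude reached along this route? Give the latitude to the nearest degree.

The great circle lies in the plane with unit normal n̂ = (p₁ × p₂)/|p₁ × p₂|.
Here n̂_z ≈ -0.562; the vertex latitude is φ_max = arccos|n̂_z| ≈ 55.8°.
Check via Clairaut: cos φ_max = |cos φ₁| · sin C = cos(14.6°)·sin(35.5°) ≈ 0.562, again giving ≈ 55.8°.

≈ 56°N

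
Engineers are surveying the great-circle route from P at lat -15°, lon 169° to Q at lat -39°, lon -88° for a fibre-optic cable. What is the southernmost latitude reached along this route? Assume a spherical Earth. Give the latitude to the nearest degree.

≈ -43°

The great circle lies in the plane with unit normal n̂ = (p₁ × p₂)/|p₁ × p₂|.
Here n̂_z ≈ +0.731; the vertex latitude is φ_max = arccos|n̂_z| ≈ 43.0°.
Check via Clairaut: cos φ_max = |cos φ₁| · sin C = cos(15.0°)·sin(130.8°) ≈ 0.731, again giving ≈ 43.0°.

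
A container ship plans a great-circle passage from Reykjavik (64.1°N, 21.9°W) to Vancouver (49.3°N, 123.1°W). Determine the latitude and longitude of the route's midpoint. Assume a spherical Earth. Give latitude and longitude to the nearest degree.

The haversine formula gives a central angle δ ≈ 0.894 rad (51.2°) between the endpoints.
Interpolate at f = 1/2 with slerp weights a = sin((1−f)δ)/sin δ ≈ 0.554, b = sin(fδ)/sin δ ≈ 0.554.
p = a·p₁ + b·p₂ ≈ (0.027, -0.393, 0.919); φ = arcsin(p_z) ≈ 66.79°, λ = atan2(p_y, p_x) ≈ -86.03°.

≈ (67°N, 86°W)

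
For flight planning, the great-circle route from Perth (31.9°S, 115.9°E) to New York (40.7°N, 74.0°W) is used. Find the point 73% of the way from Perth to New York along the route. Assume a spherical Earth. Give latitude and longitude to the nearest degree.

Write both endpoints as unit vectors p₁, p₂ with components (cos φ cos λ, cos φ sin λ, sin φ).
The central angle between the endpoints is δ = arccos(p₁·p₂) ≈ 2.935 rad (168.1°).
Interpolate at f = 0.73 with slerp weights a = sin((1−f)δ)/sin δ ≈ 3.464, b = sin(fδ)/sin δ ≈ 4.092.
p = a·p₁ + b·p₂ ≈ (-0.429, -0.337, 0.838); φ = arcsin(p_z) ≈ 56.93°, λ = atan2(p_y, p_x) ≈ -141.89°.

≈ 57°N, 142°W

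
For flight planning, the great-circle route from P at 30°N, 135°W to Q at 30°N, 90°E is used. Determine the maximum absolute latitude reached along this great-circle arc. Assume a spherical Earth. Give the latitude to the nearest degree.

≈ 56°N

The great circle lies in the plane with unit normal n̂ = (p₁ × p₂)/|p₁ × p₂|.
Here n̂_z ≈ -0.552; the vertex latitude is φ_max = arccos|n̂_z| ≈ 56.5°.
Check via Clairaut: cos φ_max = |cos φ₁| · sin C = cos(30.0°)·sin(39.6°) ≈ 0.552, again giving ≈ 56.5°.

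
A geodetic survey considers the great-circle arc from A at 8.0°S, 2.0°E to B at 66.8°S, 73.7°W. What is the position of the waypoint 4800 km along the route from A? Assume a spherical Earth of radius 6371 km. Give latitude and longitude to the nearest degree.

≈ 46°S, 21°W

Convert each endpoint to a unit vector on the sphere (x = cos φ cos λ, y = cos φ sin λ, z = sin φ).
The central angle between the endpoints is δ = arccos(p₁·p₂) ≈ 1.345 rad (77.0°). The total great-circle distance is δ·R ≈ 1.345 × 6371 ≈ 8566 km, so the target fraction is f = 4800/8566 ≈ 0.560.
Interpolate at f ≈ 0.560 with slerp weights a = sin((1−f)δ)/sin δ ≈ 0.572, b = sin(fδ)/sin δ ≈ 0.702.
p = a·p₁ + b·p₂ ≈ (0.644, -0.246, -0.725); φ = arcsin(p_z) ≈ -46.46°, λ = atan2(p_y, p_x) ≈ -20.89°.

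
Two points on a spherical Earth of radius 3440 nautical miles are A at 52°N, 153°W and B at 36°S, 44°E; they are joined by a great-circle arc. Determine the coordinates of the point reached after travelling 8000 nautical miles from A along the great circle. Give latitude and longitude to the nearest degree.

Convert each endpoint to a unit vector on the sphere (x = cos φ cos λ, y = cos φ sin λ, z = sin φ).
The central angle between the endpoints is δ = arccos(p₁·p₂) ≈ 2.792 rad (160.0°). The total great-circle distance is δ·R ≈ 2.792 × 3440 ≈ 9604 nmi, so the target fraction is f = 8000/9604 ≈ 0.833.
Interpolate at f ≈ 0.833 with slerp weights a = sin((1−f)δ)/sin δ ≈ 1.313, b = sin(fδ)/sin δ ≈ 2.126.
p = a·p₁ + b·p₂ ≈ (0.517, 0.828, -0.216); φ = arcsin(p_z) ≈ -12.45°, λ = atan2(p_y, p_x) ≈ 58.00°.

≈ 12°S, 58°E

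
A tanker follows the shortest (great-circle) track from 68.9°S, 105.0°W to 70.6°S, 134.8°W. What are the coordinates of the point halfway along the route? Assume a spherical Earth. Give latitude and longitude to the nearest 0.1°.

The haversine formula gives a central angle δ ≈ 0.181 rad (10.3°) between the endpoints.
Interpolate at f = 1/2 with slerp weights a = sin((1−f)δ)/sin δ ≈ 0.502, b = sin(fδ)/sin δ ≈ 0.502.
p = a·p₁ + b·p₂ ≈ (-0.164, -0.293, -0.942); φ = arcsin(p_z) ≈ -70.38°, λ = atan2(p_y, p_x) ≈ -119.29°.

≈ 70.4°S, 119.3°W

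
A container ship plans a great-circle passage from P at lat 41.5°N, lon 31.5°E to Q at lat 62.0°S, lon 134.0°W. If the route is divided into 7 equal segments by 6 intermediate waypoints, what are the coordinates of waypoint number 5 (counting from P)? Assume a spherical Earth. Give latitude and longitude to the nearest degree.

Write both endpoints as unit vectors p₁, p₂ with components (cos φ cos λ, cos φ sin λ, sin φ).
The central angle between the endpoints is δ = arccos(p₁·p₂) ≈ 2.753 rad (157.7°).
Interpolate at f = 5/7 with slerp weights a = sin((1−f)δ)/sin δ ≈ 1.869, b = sin(fδ)/sin δ ≈ 2.436.
p = a·p₁ + b·p₂ ≈ (0.399, -0.091, -0.912); φ = arcsin(p_z) ≈ -65.84°, λ = atan2(p_y, p_x) ≈ -12.88°.

≈ lat 66°S, lon 13°W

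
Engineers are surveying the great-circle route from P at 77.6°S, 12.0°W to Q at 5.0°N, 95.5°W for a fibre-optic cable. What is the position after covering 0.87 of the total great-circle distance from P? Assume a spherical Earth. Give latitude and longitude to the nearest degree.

Write both endpoints as unit vectors p₁, p₂ with components (cos φ cos λ, cos φ sin λ, sin φ).
The central angle between the endpoints is δ = arccos(p₁·p₂) ≈ 1.632 rad (93.5°).
Interpolate at f = 0.87 with slerp weights a = sin((1−f)δ)/sin δ ≈ 0.211, b = sin(fδ)/sin δ ≈ 0.990.
p = a·p₁ + b·p₂ ≈ (-0.050, -0.992, -0.120); φ = arcsin(p_z) ≈ -6.87°, λ = atan2(p_y, p_x) ≈ -92.90°.

≈ 7°S, 93°W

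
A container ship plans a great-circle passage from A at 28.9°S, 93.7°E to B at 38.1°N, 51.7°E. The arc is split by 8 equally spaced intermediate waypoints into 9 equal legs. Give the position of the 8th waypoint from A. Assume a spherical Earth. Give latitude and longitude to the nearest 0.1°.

Write both endpoints as unit vectors p₁, p₂ with components (cos φ cos λ, cos φ sin λ, sin φ).
The central angle between the endpoints is δ = arccos(p₁·p₂) ≈ 1.355 rad (77.7°).
Interpolate at f = 8/9 with slerp weights a = sin((1−f)δ)/sin δ ≈ 0.154, b = sin(fδ)/sin δ ≈ 0.956.
p = a·p₁ + b·p₂ ≈ (0.458, 0.724, 0.516); φ = arcsin(p_z) ≈ 31.04°, λ = atan2(p_y, p_x) ≈ 57.73°.

≈ 31.0°N, 57.7°E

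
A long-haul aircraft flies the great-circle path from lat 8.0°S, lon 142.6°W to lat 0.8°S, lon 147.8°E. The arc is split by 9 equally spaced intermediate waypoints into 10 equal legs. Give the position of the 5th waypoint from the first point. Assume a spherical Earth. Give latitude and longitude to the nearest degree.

≈ lat 5°S, lon 178°W

Write both endpoints as unit vectors p₁, p₂ with components (cos φ cos λ, cos φ sin λ, sin φ).
The central angle between the endpoints is δ = arccos(p₁·p₂) ≈ 1.216 rad (69.7°).
Interpolate at f = 5/10 with slerp weights a = sin((1−f)δ)/sin δ ≈ 0.609, b = sin(fδ)/sin δ ≈ 0.609.
p = a·p₁ + b·p₂ ≈ (-0.995, -0.042, -0.093); φ = arcsin(p_z) ≈ -5.35°, λ = atan2(p_y, p_x) ≈ -177.59°.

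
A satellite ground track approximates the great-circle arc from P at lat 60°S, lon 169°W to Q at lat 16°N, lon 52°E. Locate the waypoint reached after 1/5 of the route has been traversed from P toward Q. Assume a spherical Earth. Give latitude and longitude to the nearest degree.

≈ lat 66°S, lon 134°E

Write both endpoints as unit vectors p₁, p₂ with components (cos φ cos λ, cos φ sin λ, sin φ).
The central angle between the endpoints is δ = arccos(p₁·p₂) ≈ 2.216 rad (127.0°).
Interpolate at f = 1/5 with slerp weights a = sin((1−f)δ)/sin δ ≈ 1.226, b = sin(fδ)/sin δ ≈ 0.537.
p = a·p₁ + b·p₂ ≈ (-0.284, 0.290, -0.914); φ = arcsin(p_z) ≈ -66.06°, λ = atan2(p_y, p_x) ≈ 134.46°.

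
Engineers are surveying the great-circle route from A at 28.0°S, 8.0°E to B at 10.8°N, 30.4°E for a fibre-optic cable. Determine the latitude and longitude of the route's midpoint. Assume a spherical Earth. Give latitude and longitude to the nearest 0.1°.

Convert each endpoint to a unit vector on the sphere (x = cos φ cos λ, y = cos φ sin λ, z = sin φ).
The central angle between the endpoints is δ = arccos(p₁·p₂) ≈ 0.776 rad (44.4°).
Interpolate at f = 1/2 with slerp weights a = sin((1−f)δ)/sin δ ≈ 0.540, b = sin(fδ)/sin δ ≈ 0.540.
p = a·p₁ + b·p₂ ≈ (0.930, 0.335, -0.152); φ = arcsin(p_z) ≈ -8.76°, λ = atan2(p_y, p_x) ≈ 19.80°.

≈ 8.8°S, 19.8°E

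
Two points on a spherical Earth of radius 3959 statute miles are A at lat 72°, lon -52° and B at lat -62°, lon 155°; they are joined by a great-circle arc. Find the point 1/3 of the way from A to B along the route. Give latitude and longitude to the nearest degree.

≈ lat 42°, lon -159°

Convert each endpoint to a unit vector on the sphere (x = cos φ cos λ, y = cos φ sin λ, z = sin φ).
The central angle between the endpoints is δ = arccos(p₁·p₂) ≈ 2.892 rad (165.7°).
Interpolate at f = 1/3 with slerp weights a = sin((1−f)δ)/sin δ ≈ 3.792, b = sin(fδ)/sin δ ≈ 3.325.
p = a·p₁ + b·p₂ ≈ (-0.693, -0.264, 0.671); φ = arcsin(p_z) ≈ 42.13°, λ = atan2(p_y, p_x) ≈ -159.17°.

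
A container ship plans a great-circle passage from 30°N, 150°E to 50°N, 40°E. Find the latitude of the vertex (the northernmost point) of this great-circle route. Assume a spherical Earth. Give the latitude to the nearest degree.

The great circle lies in the plane with unit normal n̂ = (p₁ × p₂)/|p₁ × p₂|.
Here n̂_z ≈ -0.533; the vertex latitude is φ_max = arccos|n̂_z| ≈ 57.8°.
Check via Clairaut: cos φ_max = |cos φ₁| · sin C = cos(30.0°)·sin(38.0°) ≈ 0.533, again giving ≈ 57.8°.

≈ 58°N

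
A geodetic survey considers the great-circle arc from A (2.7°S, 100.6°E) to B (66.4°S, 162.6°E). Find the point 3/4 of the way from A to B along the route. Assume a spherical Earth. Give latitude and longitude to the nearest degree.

Write both endpoints as unit vectors p₁, p₂ with components (cos φ cos λ, cos φ sin λ, sin φ).
The central angle between the endpoints is δ = arccos(p₁·p₂) ≈ 1.338 rad (76.6°).
Interpolate at f = 3/4 with slerp weights a = sin((1−f)δ)/sin δ ≈ 0.337, b = sin(fδ)/sin δ ≈ 0.867.
p = a·p₁ + b·p₂ ≈ (-0.393, 0.435, -0.810); φ = arcsin(p_z) ≈ -54.11°, λ = atan2(p_y, p_x) ≈ 132.10°.

≈ (54°S, 132°E)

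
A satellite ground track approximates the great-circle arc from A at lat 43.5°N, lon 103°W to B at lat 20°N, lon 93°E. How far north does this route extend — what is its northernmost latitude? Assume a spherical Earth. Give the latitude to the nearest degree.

≈ 78°N

The great circle lies in the plane with unit normal n̂ = (p₁ × p₂)/|p₁ × p₂|.
Here n̂_z ≈ -0.207; the vertex latitude is φ_max = arccos|n̂_z| ≈ 78.1°.
Check via Clairaut: cos φ_max = |cos φ₁| · sin C = cos(43.5°)·sin(16.6°) ≈ 0.207, again giving ≈ 78.1°.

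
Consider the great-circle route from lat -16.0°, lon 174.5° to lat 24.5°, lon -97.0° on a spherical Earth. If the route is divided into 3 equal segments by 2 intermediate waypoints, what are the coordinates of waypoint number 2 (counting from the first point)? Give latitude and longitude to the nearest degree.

≈ lat 13°, lon -128°

The haversine formula gives a central angle δ ≈ 1.662 rad (95.2°) between the endpoints.
Interpolate at f = 2/3 with slerp weights a = sin((1−f)δ)/sin δ ≈ 0.528, b = sin(fδ)/sin δ ≈ 0.899.
p = a·p₁ + b·p₂ ≈ (-0.605, -0.763, 0.227); φ = arcsin(p_z) ≈ 13.12°, λ = atan2(p_y, p_x) ≈ -128.42°.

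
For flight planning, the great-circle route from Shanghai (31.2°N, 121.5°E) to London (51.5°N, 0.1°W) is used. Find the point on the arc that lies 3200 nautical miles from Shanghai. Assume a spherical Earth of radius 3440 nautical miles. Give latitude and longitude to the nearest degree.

≈ (63°N, 52°E)

Convert each endpoint to a unit vector on the sphere (x = cos φ cos λ, y = cos φ sin λ, z = sin φ).
The central angle between the endpoints is δ = arccos(p₁·p₂) ≈ 1.444 rad (82.7°). The total great-circle distance is δ·R ≈ 1.444 × 3440 ≈ 4968 nmi, so the target fraction is f = 3200/4968 ≈ 0.644.
Interpolate at f ≈ 0.644 with slerp weights a = sin((1−f)δ)/sin δ ≈ 0.495, b = sin(fδ)/sin δ ≈ 0.808.
p = a·p₁ + b·p₂ ≈ (0.282, 0.360, 0.889); φ = arcsin(p_z) ≈ 62.77°, λ = atan2(p_y, p_x) ≈ 51.99°.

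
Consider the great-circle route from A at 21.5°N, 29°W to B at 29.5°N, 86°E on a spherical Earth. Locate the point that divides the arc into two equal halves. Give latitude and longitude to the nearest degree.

≈ 42°N, 26°E

Write both endpoints as unit vectors p₁, p₂ with components (cos φ cos λ, cos φ sin λ, sin φ).
The central angle between the endpoints is δ = arccos(p₁·p₂) ≈ 1.733 rad (99.3°).
Interpolate at f = 1/2 with slerp weights a = sin((1−f)δ)/sin δ ≈ 0.772, b = sin(fδ)/sin δ ≈ 0.772.
p = a·p₁ + b·p₂ ≈ (0.675, 0.322, 0.663); φ = arcsin(p_z) ≈ 41.56°, λ = atan2(p_y, p_x) ≈ 25.50°.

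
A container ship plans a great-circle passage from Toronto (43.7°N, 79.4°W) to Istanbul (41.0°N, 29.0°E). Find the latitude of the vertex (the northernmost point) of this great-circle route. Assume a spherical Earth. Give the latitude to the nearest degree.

The great circle lies in the plane with unit normal n̂ = (p₁ × p₂)/|p₁ × p₂|.
Here n̂_z ≈ +0.539; the vertex latitude is φ_max = arccos|n̂_z| ≈ 57.4°.
Check via Clairaut: cos φ_max = |cos φ₁| · sin C = cos(43.7°)·sin(48.3°) ≈ 0.539, again giving ≈ 57.4°.

≈ 57°N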